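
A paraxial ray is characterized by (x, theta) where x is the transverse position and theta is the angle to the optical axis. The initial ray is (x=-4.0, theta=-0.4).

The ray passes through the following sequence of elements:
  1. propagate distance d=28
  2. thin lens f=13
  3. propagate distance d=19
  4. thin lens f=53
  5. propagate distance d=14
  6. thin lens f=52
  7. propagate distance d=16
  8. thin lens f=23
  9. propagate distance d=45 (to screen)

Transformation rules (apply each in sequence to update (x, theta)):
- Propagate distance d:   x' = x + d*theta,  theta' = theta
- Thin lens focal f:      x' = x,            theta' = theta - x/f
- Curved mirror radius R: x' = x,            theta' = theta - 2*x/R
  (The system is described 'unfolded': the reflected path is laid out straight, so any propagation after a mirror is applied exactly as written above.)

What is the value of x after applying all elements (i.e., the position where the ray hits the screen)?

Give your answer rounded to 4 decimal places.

Answer: 7.3765

Derivation:
Initial: x=-4.0000 theta=-0.4000
After 1 (propagate distance d=28): x=-15.2000 theta=-0.4000
After 2 (thin lens f=13): x=-15.2000 theta=10/13 (≈0.7692)
After 3 (propagate distance d=19): x=-38/65 (≈-0.5846) theta=10/13 (≈0.7692)
After 4 (thin lens f=53): x=-38/65 (≈-0.5846) theta=2688/3445 (≈0.7803)
After 5 (propagate distance d=14): x=35618/3445 (≈10.3390) theta=2688/3445 (≈0.7803)
After 6 (thin lens f=52): x=35618/3445 (≈10.3390) theta=52079/89570 (≈0.5814)
After 7 (propagate distance d=16): x=879666/44785 (≈19.6420) theta=52079/89570 (≈0.5814)
After 8 (thin lens f=23): x=879666/44785 (≈19.6420) theta=-112303/412022 (≈-0.2726)
After 9 (propagate distance d=45 (to screen)): x=15196461/2060110 (≈7.3765) theta=-112303/412022 (≈-0.2726)
Rounded to 4 decimal places: x = 7.3765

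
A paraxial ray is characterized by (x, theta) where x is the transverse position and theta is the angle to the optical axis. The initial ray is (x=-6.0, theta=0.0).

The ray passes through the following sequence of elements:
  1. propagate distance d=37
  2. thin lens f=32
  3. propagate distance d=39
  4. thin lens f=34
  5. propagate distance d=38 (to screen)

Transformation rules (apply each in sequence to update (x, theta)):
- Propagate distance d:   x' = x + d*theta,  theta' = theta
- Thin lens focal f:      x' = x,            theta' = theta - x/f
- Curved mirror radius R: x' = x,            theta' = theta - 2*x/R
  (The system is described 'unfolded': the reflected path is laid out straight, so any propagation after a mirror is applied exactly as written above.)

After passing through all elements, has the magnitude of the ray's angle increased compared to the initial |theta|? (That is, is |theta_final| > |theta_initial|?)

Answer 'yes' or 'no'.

Answer: yes

Derivation:
Initial: x=-6.0000 theta=0.0000
After 1 (propagate distance d=37): x=-6.0000 theta=0.0000
After 2 (thin lens f=32): x=-6.0000 theta=0.1875
After 3 (propagate distance d=39): x=1.3125 theta=0.1875
After 4 (thin lens f=34): x=1.3125 theta=81/544 (≈0.1489)
After 5 (propagate distance d=38 (to screen)): x=237/34 (≈6.9706) theta=81/544 (≈0.1489)
|theta_initial|=0.0000 |theta_final|=81/544 (≈0.1489) -> increased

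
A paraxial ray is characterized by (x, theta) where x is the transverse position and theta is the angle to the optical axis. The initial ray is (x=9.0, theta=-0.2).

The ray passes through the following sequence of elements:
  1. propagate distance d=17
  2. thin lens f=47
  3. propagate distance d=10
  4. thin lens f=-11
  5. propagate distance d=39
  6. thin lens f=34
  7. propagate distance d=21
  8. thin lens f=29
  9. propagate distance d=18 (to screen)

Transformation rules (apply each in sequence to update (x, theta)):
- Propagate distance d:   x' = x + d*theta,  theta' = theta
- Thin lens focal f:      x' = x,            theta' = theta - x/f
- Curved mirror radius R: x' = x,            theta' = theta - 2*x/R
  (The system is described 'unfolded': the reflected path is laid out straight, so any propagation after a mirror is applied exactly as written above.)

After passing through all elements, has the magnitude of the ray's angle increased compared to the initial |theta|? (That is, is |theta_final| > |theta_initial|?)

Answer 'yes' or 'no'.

Initial: x=9.0000 theta=-0.2000
After 1 (propagate distance d=17): x=5.6000 theta=-0.2000
After 2 (thin lens f=47): x=5.6000 theta=-15/47 (≈-0.3191)
After 3 (propagate distance d=10): x=566/235 (≈2.4085) theta=-15/47 (≈-0.3191)
After 4 (thin lens f=-11): x=566/235 (≈2.4085) theta=-259/2585 (≈-0.1002)
After 5 (propagate distance d=39): x=-775/517 (≈-1.4990) theta=-259/2585 (≈-0.1002)
After 6 (thin lens f=34): x=-775/517 (≈-1.4990) theta=-4931/87890 (≈-0.0561)
After 7 (propagate distance d=21): x=-21391/7990 (≈-2.6772) theta=-4931/87890 (≈-0.0561)
After 8 (thin lens f=29): x=-21391/7990 (≈-2.6772) theta=46151/1274405 (≈0.0362)
After 9 (propagate distance d=18 (to screen)): x=-5162293/2548810 (≈-2.0254) theta=46151/1274405 (≈0.0362)
|theta_initial|=0.2000 |theta_final|=46151/1274405 (≈0.0362) -> not increased

Answer: no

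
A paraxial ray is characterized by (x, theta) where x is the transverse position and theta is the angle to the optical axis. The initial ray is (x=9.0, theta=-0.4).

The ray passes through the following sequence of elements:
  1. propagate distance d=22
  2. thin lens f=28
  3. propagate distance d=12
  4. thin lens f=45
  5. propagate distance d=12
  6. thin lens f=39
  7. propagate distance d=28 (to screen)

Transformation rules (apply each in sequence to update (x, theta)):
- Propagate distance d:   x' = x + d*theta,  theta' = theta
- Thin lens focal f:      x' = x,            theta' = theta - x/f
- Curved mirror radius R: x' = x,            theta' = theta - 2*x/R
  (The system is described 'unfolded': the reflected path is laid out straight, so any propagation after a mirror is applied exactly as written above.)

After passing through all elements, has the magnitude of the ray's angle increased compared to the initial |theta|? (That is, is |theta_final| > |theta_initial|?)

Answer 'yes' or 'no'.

Initial: x=9.0000 theta=-0.4000
After 1 (propagate distance d=22): x=0.2000 theta=-0.4000
After 2 (thin lens f=28): x=0.2000 theta=-57/140 (≈-0.4071)
After 3 (propagate distance d=12): x=-164/35 (≈-4.6857) theta=-57/140 (≈-0.4071)
After 4 (thin lens f=45): x=-164/35 (≈-4.6857) theta=-1909/6300 (≈-0.3030)
After 5 (propagate distance d=12): x=-4369/525 (≈-8.3219) theta=-1909/6300 (≈-0.3030)
After 6 (thin lens f=39): x=-4369/525 (≈-8.3219) theta=-2447/27300 (≈-0.0896)
After 7 (propagate distance d=28 (to screen)): x=-24642/2275 (≈-10.8316) theta=-2447/27300 (≈-0.0896)
|theta_initial|=0.4000 |theta_final|=2447/27300 (≈0.0896) -> not increased

Answer: no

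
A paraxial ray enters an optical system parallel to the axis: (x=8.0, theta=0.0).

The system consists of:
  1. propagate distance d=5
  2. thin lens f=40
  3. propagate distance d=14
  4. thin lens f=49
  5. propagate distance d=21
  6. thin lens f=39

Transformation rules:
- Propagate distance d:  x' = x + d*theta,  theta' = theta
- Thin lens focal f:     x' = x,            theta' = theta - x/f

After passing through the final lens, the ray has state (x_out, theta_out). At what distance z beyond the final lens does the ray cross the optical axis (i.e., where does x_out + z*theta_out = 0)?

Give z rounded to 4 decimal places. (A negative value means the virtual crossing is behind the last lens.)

Answer: -4.4737

Derivation:
Initial: x=8.0000 theta=0.0000
After 1 (propagate distance d=5): x=8.0000 theta=0.0000
After 2 (thin lens f=40): x=8.0000 theta=-0.2000
After 3 (propagate distance d=14): x=5.2000 theta=-0.2000
After 4 (thin lens f=49): x=5.2000 theta=-15/49 (≈-0.3061)
After 5 (propagate distance d=21): x=-43/35 (≈-1.2286) theta=-15/49 (≈-0.3061)
After 6 (thin lens f=39): x=-43/35 (≈-1.2286) theta=-2624/9555 (≈-0.2746)
z_focus = -x_out/theta_out = -(-43/35)/(-2624/9555) = -11739/2624 ≈ -4.4737
Rounded to 4 decimal places: z = -4.4737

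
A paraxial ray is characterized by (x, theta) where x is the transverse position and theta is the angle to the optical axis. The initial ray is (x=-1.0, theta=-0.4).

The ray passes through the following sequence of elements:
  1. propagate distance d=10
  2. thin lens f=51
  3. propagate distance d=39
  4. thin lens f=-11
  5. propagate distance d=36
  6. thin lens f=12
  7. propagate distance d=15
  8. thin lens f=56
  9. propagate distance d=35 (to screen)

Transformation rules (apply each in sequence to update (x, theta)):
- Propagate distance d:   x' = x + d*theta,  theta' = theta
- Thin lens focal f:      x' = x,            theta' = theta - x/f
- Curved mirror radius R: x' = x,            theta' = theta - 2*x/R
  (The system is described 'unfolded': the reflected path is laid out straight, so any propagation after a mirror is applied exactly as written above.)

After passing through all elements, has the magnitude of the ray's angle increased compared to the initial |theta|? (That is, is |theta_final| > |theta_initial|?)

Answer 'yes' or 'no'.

Answer: yes

Derivation:
Initial: x=-1.0000 theta=-0.4000
After 1 (propagate distance d=10): x=-5.0000 theta=-0.4000
After 2 (thin lens f=51): x=-5.0000 theta=-77/255 (≈-0.3020)
After 3 (propagate distance d=39): x=-1426/85 (≈-16.7765) theta=-77/255 (≈-0.3020)
After 4 (thin lens f=-11): x=-1426/85 (≈-16.7765) theta=-1025/561 (≈-1.8271)
After 5 (propagate distance d=36): x=-77186/935 (≈-82.5519) theta=-1025/561 (≈-1.8271)
After 6 (thin lens f=12): x=-77186/935 (≈-82.5519) theta=28343/5610 (≈5.0522)
After 7 (propagate distance d=15): x=-12657/1870 (≈-6.7684) theta=28343/5610 (≈5.0522)
After 8 (thin lens f=56): x=-12657/1870 (≈-6.7684) theta=1625179/314160 (≈5.1731)
After 9 (propagate distance d=35 (to screen)): x=7822127/44880 (≈174.2898) theta=1625179/314160 (≈5.1731)
|theta_initial|=0.4000 |theta_final|=1625179/314160 (≈5.1731) -> increased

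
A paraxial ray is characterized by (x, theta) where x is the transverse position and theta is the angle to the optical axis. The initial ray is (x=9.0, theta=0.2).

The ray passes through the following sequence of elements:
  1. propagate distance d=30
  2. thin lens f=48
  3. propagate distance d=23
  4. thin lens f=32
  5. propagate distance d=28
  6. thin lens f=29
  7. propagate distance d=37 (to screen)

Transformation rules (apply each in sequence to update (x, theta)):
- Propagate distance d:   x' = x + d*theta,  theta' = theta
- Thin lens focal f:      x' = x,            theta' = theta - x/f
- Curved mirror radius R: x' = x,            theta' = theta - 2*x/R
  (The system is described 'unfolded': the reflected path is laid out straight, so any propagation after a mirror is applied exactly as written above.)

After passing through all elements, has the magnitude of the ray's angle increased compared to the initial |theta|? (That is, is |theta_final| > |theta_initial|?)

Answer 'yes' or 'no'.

Answer: yes

Derivation:
Initial: x=9.0000 theta=0.2000
After 1 (propagate distance d=30): x=15.0000 theta=0.2000
After 2 (thin lens f=48): x=15.0000 theta=-0.1125
After 3 (propagate distance d=23): x=12.4125 theta=-0.1125
After 4 (thin lens f=32): x=12.4125 theta=-1281/2560 (≈-0.5004)
After 5 (propagate distance d=28): x=-1023/640 (≈-1.5984) theta=-1281/2560 (≈-0.5004)
After 6 (thin lens f=29): x=-1023/640 (≈-1.5984) theta=-33057/74240 (≈-0.4453)
After 7 (propagate distance d=37 (to screen)): x=-1341777/74240 (≈-18.0735) theta=-33057/74240 (≈-0.4453)
|theta_initial|=0.2000 |theta_final|=33057/74240 (≈0.4453) -> increased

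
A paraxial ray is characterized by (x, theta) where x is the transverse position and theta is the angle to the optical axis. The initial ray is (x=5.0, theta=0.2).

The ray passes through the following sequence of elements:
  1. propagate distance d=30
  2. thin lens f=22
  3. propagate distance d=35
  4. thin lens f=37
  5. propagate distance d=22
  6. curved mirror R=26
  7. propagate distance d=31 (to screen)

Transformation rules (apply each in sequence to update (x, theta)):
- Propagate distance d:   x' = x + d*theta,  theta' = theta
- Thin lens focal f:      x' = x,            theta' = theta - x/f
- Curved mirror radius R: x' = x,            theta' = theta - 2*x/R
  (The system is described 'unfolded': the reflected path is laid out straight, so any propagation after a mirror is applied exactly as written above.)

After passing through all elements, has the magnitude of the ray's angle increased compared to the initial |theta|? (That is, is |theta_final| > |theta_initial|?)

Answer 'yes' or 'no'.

Initial: x=5.0000 theta=0.2000
After 1 (propagate distance d=30): x=11.0000 theta=0.2000
After 2 (thin lens f=22): x=11.0000 theta=-0.3000
After 3 (propagate distance d=35): x=0.5000 theta=-0.3000
After 4 (thin lens f=37): x=0.5000 theta=-58/185 (≈-0.3135)
After 5 (propagate distance d=22): x=-2367/370 (≈-6.3973) theta=-58/185 (≈-0.3135)
After 6 (curved mirror R=26): x=-2367/370 (≈-6.3973) theta=859/4810 (≈0.1786)
After 7 (propagate distance d=31 (to screen)): x=-2071/2405 (≈-0.8611) theta=859/4810 (≈0.1786)
|theta_initial|=0.2000 |theta_final|=859/4810 (≈0.1786) -> not increased

Answer: no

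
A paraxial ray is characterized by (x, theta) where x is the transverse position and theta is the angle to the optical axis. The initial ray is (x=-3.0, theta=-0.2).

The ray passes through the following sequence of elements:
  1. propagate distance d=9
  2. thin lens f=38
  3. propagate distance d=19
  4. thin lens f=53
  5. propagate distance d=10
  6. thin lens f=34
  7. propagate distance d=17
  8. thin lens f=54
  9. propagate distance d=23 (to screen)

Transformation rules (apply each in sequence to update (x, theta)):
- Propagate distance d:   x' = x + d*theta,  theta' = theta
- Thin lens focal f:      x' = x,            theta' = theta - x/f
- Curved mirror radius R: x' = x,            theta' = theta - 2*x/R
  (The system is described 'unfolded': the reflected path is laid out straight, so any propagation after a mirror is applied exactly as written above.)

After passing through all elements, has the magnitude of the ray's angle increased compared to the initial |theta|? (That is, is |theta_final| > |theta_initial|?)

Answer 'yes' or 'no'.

Answer: yes

Derivation:
Initial: x=-3.0000 theta=-0.2000
After 1 (propagate distance d=9): x=-4.8000 theta=-0.2000
After 2 (thin lens f=38): x=-4.8000 theta=-7/95 (≈-0.0737)
After 3 (propagate distance d=19): x=-6.2000 theta=-7/95 (≈-0.0737)
After 4 (thin lens f=53): x=-6.2000 theta=218/5035 (≈0.0433)
After 5 (propagate distance d=10): x=-29037/5035 (≈-5.7670) theta=218/5035 (≈0.0433)
After 6 (thin lens f=34): x=-29037/5035 (≈-5.7670) theta=36449/171190 (≈0.2129)
After 7 (propagate distance d=17): x=-4325/2014 (≈-2.1475) theta=36449/171190 (≈0.2129)
After 8 (thin lens f=54): x=-4325/2014 (≈-2.1475) theta=2335871/9244260 (≈0.2527)
After 9 (propagate distance d=23 (to screen)): x=33873283/9244260 (≈3.6643) theta=2335871/9244260 (≈0.2527)
|theta_initial|=0.2000 |theta_final|=2335871/9244260 (≈0.2527) -> increased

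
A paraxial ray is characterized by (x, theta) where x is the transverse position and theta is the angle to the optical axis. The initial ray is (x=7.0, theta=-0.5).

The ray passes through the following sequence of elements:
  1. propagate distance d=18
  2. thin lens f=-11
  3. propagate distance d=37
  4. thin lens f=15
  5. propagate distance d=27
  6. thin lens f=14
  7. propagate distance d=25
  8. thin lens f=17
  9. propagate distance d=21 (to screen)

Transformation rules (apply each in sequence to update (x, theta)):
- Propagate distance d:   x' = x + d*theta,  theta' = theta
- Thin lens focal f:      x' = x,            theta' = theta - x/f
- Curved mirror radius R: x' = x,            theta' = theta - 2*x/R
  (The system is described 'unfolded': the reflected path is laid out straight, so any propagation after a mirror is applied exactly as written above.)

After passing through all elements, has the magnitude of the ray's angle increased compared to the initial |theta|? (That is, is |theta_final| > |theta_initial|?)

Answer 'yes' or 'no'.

Initial: x=7.0000 theta=-0.5000
After 1 (propagate distance d=18): x=-2.0000 theta=-0.5000
After 2 (thin lens f=-11): x=-2.0000 theta=-15/22 (≈-0.6818)
After 3 (propagate distance d=37): x=-599/22 (≈-27.2273) theta=-15/22 (≈-0.6818)
After 4 (thin lens f=15): x=-599/22 (≈-27.2273) theta=17/15 (≈1.1333)
After 5 (propagate distance d=27): x=371/110 (≈3.3727) theta=17/15 (≈1.1333)
After 6 (thin lens f=14): x=371/110 (≈3.3727) theta=589/660 (≈0.8924)
After 7 (propagate distance d=25): x=1541/60 (≈25.6833) theta=589/660 (≈0.8924)
After 8 (thin lens f=17): x=1541/60 (≈25.6833) theta=-3469/5610 (≈-0.6184)
After 9 (propagate distance d=21 (to screen)): x=142469/11220 (≈12.6978) theta=-3469/5610 (≈-0.6184)
|theta_initial|=0.5000 |theta_final|=3469/5610 (≈0.6184) -> increased

Answer: yes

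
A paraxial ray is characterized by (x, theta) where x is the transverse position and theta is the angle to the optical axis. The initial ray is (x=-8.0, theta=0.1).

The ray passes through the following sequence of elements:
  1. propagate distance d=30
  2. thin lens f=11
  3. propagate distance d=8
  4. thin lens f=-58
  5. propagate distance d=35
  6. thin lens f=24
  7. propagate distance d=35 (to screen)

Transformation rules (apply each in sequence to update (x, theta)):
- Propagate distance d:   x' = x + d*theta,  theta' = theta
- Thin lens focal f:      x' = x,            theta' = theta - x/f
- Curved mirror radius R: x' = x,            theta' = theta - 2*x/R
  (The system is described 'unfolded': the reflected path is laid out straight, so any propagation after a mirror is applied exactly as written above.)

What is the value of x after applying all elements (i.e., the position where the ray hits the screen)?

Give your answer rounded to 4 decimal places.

Initial: x=-8.0000 theta=0.1000
After 1 (propagate distance d=30): x=-5.0000 theta=0.1000
After 2 (thin lens f=11): x=-5.0000 theta=61/110 (≈0.5545)
After 3 (propagate distance d=8): x=-31/55 (≈-0.5636) theta=61/110 (≈0.5545)
After 4 (thin lens f=-58): x=-31/55 (≈-0.5636) theta=79/145 (≈0.5448)
After 5 (propagate distance d=35): x=29516/1595 (≈18.5053) theta=79/145 (≈0.5448)
After 6 (thin lens f=24): x=29516/1595 (≈18.5053) theta=-433/1914 (≈-0.2262)
After 7 (propagate distance d=35 (to screen)): x=9211/870 (≈10.5874) theta=-433/1914 (≈-0.2262)
Rounded to 4 decimal places: x = 10.5874

Answer: 10.5874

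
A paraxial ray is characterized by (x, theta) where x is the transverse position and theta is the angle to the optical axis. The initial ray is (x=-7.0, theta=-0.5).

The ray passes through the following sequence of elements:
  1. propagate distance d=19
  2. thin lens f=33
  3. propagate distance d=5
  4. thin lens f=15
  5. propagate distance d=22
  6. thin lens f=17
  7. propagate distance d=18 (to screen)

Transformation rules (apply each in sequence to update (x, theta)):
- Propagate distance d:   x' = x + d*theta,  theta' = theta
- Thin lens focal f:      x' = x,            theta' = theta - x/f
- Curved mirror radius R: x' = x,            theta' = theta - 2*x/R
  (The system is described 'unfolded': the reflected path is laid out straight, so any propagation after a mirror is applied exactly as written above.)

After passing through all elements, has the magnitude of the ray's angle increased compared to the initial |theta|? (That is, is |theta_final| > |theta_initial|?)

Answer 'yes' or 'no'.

Answer: yes

Derivation:
Initial: x=-7.0000 theta=-0.5000
After 1 (propagate distance d=19): x=-16.5000 theta=-0.5000
After 2 (thin lens f=33): x=-16.5000 theta=0.0000
After 3 (propagate distance d=5): x=-16.5000 theta=0.0000
After 4 (thin lens f=15): x=-16.5000 theta=1.1000
After 5 (propagate distance d=22): x=7.7000 theta=1.1000
After 6 (thin lens f=17): x=7.7000 theta=11/17 (≈0.6471)
After 7 (propagate distance d=18 (to screen)): x=3289/170 (≈19.3471) theta=11/17 (≈0.6471)
|theta_initial|=0.5000 |theta_final|=11/17 (≈0.6471) -> increased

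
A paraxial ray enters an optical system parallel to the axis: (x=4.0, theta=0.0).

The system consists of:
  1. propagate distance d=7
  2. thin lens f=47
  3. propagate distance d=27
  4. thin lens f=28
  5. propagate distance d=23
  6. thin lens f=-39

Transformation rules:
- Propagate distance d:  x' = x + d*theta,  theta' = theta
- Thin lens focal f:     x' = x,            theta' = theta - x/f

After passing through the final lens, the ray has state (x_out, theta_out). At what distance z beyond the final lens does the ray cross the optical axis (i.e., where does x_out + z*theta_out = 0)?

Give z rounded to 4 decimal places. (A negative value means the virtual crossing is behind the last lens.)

Initial: x=4.0000 theta=0.0000
After 1 (propagate distance d=7): x=4.0000 theta=0.0000
After 2 (thin lens f=47): x=4.0000 theta=-4/47 (≈-0.0851)
After 3 (propagate distance d=27): x=80/47 (≈1.7021) theta=-4/47 (≈-0.0851)
After 4 (thin lens f=28): x=80/47 (≈1.7021) theta=-48/329 (≈-0.1459)
After 5 (propagate distance d=23): x=-544/329 (≈-1.6535) theta=-48/329 (≈-0.1459)
After 6 (thin lens f=-39): x=-544/329 (≈-1.6535) theta=-2416/12831 (≈-0.1883)
z_focus = -x_out/theta_out = -(-544/329)/(-2416/12831) = -1326/151 ≈ -8.7815
Rounded to 4 decimal places: z = -8.7815

Answer: -8.7815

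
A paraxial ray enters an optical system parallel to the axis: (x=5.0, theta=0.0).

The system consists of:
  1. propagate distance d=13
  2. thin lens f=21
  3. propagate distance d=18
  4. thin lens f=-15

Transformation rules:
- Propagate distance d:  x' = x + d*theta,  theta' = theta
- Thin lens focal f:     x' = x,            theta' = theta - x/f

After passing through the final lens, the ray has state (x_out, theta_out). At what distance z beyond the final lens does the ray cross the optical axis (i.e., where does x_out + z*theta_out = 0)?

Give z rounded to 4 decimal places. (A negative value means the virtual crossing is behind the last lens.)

Initial: x=5.0000 theta=0.0000
After 1 (propagate distance d=13): x=5.0000 theta=0.0000
After 2 (thin lens f=21): x=5.0000 theta=-5/21 (≈-0.2381)
After 3 (propagate distance d=18): x=5/7 (≈0.7143) theta=-5/21 (≈-0.2381)
After 4 (thin lens f=-15): x=5/7 (≈0.7143) theta=-4/21 (≈-0.1905)
z_focus = -x_out/theta_out = -(5/7)/(-4/21) = 3.7500
Rounded to 4 decimal places: z = 3.7500

Answer: 3.7500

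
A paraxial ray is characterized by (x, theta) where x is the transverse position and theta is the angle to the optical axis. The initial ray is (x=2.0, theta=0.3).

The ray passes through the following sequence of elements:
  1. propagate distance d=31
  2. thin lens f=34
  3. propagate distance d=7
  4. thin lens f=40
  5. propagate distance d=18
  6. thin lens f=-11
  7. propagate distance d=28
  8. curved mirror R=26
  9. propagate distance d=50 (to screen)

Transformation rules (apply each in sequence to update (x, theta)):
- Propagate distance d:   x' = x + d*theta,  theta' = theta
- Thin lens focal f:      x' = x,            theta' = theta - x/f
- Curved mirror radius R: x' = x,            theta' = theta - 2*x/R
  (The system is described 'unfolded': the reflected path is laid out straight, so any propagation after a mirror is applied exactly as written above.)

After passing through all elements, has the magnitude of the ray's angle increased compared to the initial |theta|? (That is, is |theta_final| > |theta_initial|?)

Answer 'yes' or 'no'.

Answer: yes

Derivation:
Initial: x=2.0000 theta=0.3000
After 1 (propagate distance d=31): x=11.3000 theta=0.3000
After 2 (thin lens f=34): x=11.3000 theta=-11/340 (≈-0.0324)
After 3 (propagate distance d=7): x=753/68 (≈11.0735) theta=-11/340 (≈-0.0324)
After 4 (thin lens f=40): x=753/68 (≈11.0735) theta=-841/2720 (≈-0.3092)
After 5 (propagate distance d=18): x=7491/1360 (≈5.5081) theta=-841/2720 (≈-0.3092)
After 6 (thin lens f=-11): x=7491/1360 (≈5.5081) theta=521/2720 (≈0.1915)
After 7 (propagate distance d=28): x=2957/272 (≈10.8713) theta=521/2720 (≈0.1915)
After 8 (curved mirror R=26): x=2957/272 (≈10.8713) theta=-1341/2080 (≈-0.6447)
After 9 (propagate distance d=50 (to screen)): x=-9443/442 (≈-21.3643) theta=-1341/2080 (≈-0.6447)
|theta_initial|=0.3000 |theta_final|=1341/2080 (≈0.6447) -> increased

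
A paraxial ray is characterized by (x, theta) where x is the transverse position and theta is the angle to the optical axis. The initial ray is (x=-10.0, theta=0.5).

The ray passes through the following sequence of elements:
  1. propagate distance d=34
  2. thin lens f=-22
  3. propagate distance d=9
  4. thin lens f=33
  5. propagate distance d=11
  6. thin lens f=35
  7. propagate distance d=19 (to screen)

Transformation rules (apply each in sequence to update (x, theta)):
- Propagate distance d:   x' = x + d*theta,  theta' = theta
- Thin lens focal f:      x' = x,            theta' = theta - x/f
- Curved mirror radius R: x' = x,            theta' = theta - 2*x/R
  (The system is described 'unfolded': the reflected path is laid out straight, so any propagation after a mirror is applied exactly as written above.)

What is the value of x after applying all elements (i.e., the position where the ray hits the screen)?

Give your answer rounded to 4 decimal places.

Initial: x=-10.0000 theta=0.5000
After 1 (propagate distance d=34): x=7.0000 theta=0.5000
After 2 (thin lens f=-22): x=7.0000 theta=9/11 (≈0.8182)
After 3 (propagate distance d=9): x=158/11 (≈14.3636) theta=9/11 (≈0.8182)
After 4 (thin lens f=33): x=158/11 (≈14.3636) theta=139/363 (≈0.3829)
After 5 (propagate distance d=11): x=613/33 (≈18.5758) theta=139/363 (≈0.3829)
After 6 (thin lens f=35): x=613/33 (≈18.5758) theta=-626/4235 (≈-0.1478)
After 7 (propagate distance d=19 (to screen)): x=200323/12705 (≈15.7673) theta=-626/4235 (≈-0.1478)
Rounded to 4 decimal places: x = 15.7673

Answer: 15.7673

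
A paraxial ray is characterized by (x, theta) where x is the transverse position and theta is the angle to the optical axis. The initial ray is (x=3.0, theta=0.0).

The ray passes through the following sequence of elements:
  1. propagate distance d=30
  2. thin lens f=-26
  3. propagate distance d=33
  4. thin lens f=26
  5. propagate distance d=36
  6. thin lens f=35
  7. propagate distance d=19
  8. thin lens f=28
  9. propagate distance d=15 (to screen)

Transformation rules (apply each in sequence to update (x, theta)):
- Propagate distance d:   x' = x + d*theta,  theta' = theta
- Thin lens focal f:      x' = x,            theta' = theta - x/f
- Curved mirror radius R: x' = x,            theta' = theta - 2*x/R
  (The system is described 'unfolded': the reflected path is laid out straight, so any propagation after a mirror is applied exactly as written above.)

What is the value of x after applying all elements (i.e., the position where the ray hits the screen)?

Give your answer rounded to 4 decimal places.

Answer: -3.8208

Derivation:
Initial: x=3.0000 theta=0.0000
After 1 (propagate distance d=30): x=3.0000 theta=0.0000
After 2 (thin lens f=-26): x=3.0000 theta=3/26 (≈0.1154)
After 3 (propagate distance d=33): x=177/26 (≈6.8077) theta=3/26 (≈0.1154)
After 4 (thin lens f=26): x=177/26 (≈6.8077) theta=-99/676 (≈-0.1464)
After 5 (propagate distance d=36): x=519/338 (≈1.5355) theta=-99/676 (≈-0.1464)
After 6 (thin lens f=35): x=519/338 (≈1.5355) theta=-4503/23660 (≈-0.1903)
After 7 (propagate distance d=19): x=-49227/23660 (≈-2.0806) theta=-4503/23660 (≈-0.1903)
After 8 (thin lens f=28): x=-49227/23660 (≈-2.0806) theta=-76857/662480 (≈-0.1160)
After 9 (propagate distance d=15 (to screen)): x=-2531211/662480 (≈-3.8208) theta=-76857/662480 (≈-0.1160)
Rounded to 4 decimal places: x = -3.8208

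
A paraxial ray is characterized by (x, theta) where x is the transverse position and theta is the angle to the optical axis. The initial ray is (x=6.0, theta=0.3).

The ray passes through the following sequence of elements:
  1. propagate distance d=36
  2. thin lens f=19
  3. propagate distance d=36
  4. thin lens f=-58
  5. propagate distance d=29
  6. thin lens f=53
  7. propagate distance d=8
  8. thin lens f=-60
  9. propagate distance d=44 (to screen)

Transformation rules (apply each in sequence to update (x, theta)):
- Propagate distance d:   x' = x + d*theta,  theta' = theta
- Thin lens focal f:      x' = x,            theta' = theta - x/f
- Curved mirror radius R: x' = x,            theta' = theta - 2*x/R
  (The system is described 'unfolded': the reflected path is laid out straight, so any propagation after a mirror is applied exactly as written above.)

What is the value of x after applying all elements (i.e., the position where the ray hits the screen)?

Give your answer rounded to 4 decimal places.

Answer: -52.9686

Derivation:
Initial: x=6.0000 theta=0.3000
After 1 (propagate distance d=36): x=16.8000 theta=0.3000
After 2 (thin lens f=19): x=16.8000 theta=-111/190 (≈-0.5842)
After 3 (propagate distance d=36): x=-402/95 (≈-4.2316) theta=-111/190 (≈-0.5842)
After 4 (thin lens f=-58): x=-402/95 (≈-4.2316) theta=-3621/5510 (≈-0.6572)
After 5 (propagate distance d=29): x=-885/38 (≈-23.2895) theta=-3621/5510 (≈-0.6572)
After 6 (thin lens f=53): x=-885/38 (≈-23.2895) theta=-31794/146015 (≈-0.2177)
After 7 (propagate distance d=8): x=-7309929/292030 (≈-25.0314) theta=-31794/146015 (≈-0.2177)
After 8 (thin lens f=-60): x=-7309929/292030 (≈-25.0314) theta=-3708403/5840600 (≈-0.6349)
After 9 (propagate distance d=44 (to screen)): x=-38671039/730075 (≈-52.9686) theta=-3708403/5840600 (≈-0.6349)
Rounded to 4 decimal places: x = -52.9686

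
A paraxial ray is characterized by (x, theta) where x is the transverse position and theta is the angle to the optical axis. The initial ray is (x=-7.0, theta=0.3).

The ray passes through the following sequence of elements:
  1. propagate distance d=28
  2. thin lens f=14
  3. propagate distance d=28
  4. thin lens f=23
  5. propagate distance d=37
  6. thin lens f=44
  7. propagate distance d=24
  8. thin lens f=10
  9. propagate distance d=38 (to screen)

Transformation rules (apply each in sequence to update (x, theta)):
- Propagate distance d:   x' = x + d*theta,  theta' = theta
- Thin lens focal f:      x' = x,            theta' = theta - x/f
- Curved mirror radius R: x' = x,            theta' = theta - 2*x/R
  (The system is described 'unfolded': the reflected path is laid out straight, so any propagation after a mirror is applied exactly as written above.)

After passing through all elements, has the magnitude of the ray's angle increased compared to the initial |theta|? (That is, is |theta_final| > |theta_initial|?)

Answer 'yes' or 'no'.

Initial: x=-7.0000 theta=0.3000
After 1 (propagate distance d=28): x=1.4000 theta=0.3000
After 2 (thin lens f=14): x=1.4000 theta=0.2000
After 3 (propagate distance d=28): x=7.0000 theta=0.2000
After 4 (thin lens f=23): x=7.0000 theta=-12/115 (≈-0.1043)
After 5 (propagate distance d=37): x=361/115 (≈3.1391) theta=-12/115 (≈-0.1043)
After 6 (thin lens f=44): x=361/115 (≈3.1391) theta=-889/5060 (≈-0.1757)
After 7 (propagate distance d=24): x=-1363/1265 (≈-1.0775) theta=-889/5060 (≈-0.1757)
After 8 (thin lens f=10): x=-1363/1265 (≈-1.0775) theta=-1719/25300 (≈-0.0679)
After 9 (propagate distance d=38 (to screen)): x=-46291/12650 (≈-3.6594) theta=-1719/25300 (≈-0.0679)
|theta_initial|=0.3000 |theta_final|=1719/25300 (≈0.0679) -> not increased

Answer: no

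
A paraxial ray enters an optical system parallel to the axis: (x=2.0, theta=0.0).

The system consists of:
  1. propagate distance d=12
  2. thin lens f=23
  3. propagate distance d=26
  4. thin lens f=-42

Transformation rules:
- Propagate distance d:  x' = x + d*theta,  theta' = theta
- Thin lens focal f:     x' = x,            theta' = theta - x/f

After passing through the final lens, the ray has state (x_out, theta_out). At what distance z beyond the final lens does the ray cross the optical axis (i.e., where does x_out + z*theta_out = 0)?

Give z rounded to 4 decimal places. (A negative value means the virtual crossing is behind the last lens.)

Initial: x=2.0000 theta=0.0000
After 1 (propagate distance d=12): x=2.0000 theta=0.0000
After 2 (thin lens f=23): x=2.0000 theta=-2/23 (≈-0.0870)
After 3 (propagate distance d=26): x=-6/23 (≈-0.2609) theta=-2/23 (≈-0.0870)
After 4 (thin lens f=-42): x=-6/23 (≈-0.2609) theta=-15/161 (≈-0.0932)
z_focus = -x_out/theta_out = -(-6/23)/(-15/161) = -2.8000
Rounded to 4 decimal places: z = -2.8000

Answer: -2.8000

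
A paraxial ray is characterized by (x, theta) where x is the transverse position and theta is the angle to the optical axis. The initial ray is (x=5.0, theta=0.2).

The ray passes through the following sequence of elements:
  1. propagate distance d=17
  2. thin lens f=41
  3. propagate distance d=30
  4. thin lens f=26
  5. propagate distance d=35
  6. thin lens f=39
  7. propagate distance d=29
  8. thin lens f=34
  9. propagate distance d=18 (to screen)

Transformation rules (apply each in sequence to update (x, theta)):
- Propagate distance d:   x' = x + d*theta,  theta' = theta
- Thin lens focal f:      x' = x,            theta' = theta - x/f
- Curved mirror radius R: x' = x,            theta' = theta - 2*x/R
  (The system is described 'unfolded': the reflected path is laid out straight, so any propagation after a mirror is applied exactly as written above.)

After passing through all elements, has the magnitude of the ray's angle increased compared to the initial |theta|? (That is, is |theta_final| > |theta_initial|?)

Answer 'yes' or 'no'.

Answer: no

Derivation:
Initial: x=5.0000 theta=0.2000
After 1 (propagate distance d=17): x=8.4000 theta=0.2000
After 2 (thin lens f=41): x=8.4000 theta=-1/205 (≈-0.0049)
After 3 (propagate distance d=30): x=1692/205 (≈8.2537) theta=-1/205 (≈-0.0049)
After 4 (thin lens f=26): x=1692/205 (≈8.2537) theta=-859/2665 (≈-0.3223)
After 5 (propagate distance d=35): x=-8069/2665 (≈-3.0278) theta=-859/2665 (≈-0.3223)
After 6 (thin lens f=39): x=-8069/2665 (≈-3.0278) theta=-25432/103935 (≈-0.2447)
After 7 (propagate distance d=29): x=-1052219/103935 (≈-10.1238) theta=-25432/103935 (≈-0.2447)
After 8 (thin lens f=34): x=-1052219/103935 (≈-10.1238) theta=187531/3533790 (≈0.0531)
After 9 (propagate distance d=18 (to screen)): x=-16199944/1766895 (≈-9.1686) theta=187531/3533790 (≈0.0531)
|theta_initial|=0.2000 |theta_final|=187531/3533790 (≈0.0531) -> not increased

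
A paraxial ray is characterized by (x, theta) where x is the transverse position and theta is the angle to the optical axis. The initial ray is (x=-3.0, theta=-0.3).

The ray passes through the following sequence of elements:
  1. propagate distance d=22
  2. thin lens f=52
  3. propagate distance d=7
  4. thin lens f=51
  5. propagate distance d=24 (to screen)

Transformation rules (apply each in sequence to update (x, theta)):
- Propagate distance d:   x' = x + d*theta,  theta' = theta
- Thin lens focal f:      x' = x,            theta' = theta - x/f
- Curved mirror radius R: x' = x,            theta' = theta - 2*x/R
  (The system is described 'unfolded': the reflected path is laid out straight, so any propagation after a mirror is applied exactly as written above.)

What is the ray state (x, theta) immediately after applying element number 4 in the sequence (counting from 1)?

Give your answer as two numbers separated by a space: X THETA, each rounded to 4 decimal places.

Initial: x=-3.0000 theta=-0.3000
After 1 (propagate distance d=22): x=-9.6000 theta=-0.3000
After 2 (thin lens f=52): x=-9.6000 theta=-3/26 (≈-0.1154)
After 3 (propagate distance d=7): x=-1353/130 (≈-10.4077) theta=-3/26 (≈-0.1154)
After 4 (thin lens f=51): x=-1353/130 (≈-10.4077) theta=98/1105 (≈0.0887)
Rounded to 4 decimal places: x = -10.4077, theta = 0.0887

Answer: -10.4077 0.0887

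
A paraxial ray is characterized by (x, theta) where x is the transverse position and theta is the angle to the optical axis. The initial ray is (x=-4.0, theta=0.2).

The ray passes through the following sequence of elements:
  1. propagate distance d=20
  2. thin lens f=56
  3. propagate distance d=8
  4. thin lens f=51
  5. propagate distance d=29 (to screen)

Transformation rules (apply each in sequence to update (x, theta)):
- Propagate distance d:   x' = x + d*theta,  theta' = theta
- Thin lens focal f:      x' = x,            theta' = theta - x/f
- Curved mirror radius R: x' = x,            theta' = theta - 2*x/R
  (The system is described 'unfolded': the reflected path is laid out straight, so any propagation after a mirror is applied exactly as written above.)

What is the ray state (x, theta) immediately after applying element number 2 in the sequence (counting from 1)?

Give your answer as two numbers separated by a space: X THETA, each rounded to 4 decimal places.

Initial: x=-4.0000 theta=0.2000
After 1 (propagate distance d=20): x=0.0000 theta=0.2000
After 2 (thin lens f=56): x=0.0000 theta=0.2000
Rounded to 4 decimal places: x = 0.0000, theta = 0.2000

Answer: 0.0000 0.2000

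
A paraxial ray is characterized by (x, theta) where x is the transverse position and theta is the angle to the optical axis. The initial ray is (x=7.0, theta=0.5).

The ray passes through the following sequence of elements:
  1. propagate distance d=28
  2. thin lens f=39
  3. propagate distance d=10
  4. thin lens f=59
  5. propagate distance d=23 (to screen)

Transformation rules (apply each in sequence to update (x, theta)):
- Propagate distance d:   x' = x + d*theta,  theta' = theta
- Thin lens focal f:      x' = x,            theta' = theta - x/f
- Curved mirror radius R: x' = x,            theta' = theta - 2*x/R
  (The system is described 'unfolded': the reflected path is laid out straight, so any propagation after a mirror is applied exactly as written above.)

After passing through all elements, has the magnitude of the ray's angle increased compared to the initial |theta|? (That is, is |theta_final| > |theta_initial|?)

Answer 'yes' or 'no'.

Initial: x=7.0000 theta=0.5000
After 1 (propagate distance d=28): x=21.0000 theta=0.5000
After 2 (thin lens f=39): x=21.0000 theta=-1/26 (≈-0.0385)
After 3 (propagate distance d=10): x=268/13 (≈20.6154) theta=-1/26 (≈-0.0385)
After 4 (thin lens f=59): x=268/13 (≈20.6154) theta=-595/1534 (≈-0.3879)
After 5 (propagate distance d=23 (to screen)): x=17939/1534 (≈11.6943) theta=-595/1534 (≈-0.3879)
|theta_initial|=0.5000 |theta_final|=595/1534 (≈0.3879) -> not increased

Answer: no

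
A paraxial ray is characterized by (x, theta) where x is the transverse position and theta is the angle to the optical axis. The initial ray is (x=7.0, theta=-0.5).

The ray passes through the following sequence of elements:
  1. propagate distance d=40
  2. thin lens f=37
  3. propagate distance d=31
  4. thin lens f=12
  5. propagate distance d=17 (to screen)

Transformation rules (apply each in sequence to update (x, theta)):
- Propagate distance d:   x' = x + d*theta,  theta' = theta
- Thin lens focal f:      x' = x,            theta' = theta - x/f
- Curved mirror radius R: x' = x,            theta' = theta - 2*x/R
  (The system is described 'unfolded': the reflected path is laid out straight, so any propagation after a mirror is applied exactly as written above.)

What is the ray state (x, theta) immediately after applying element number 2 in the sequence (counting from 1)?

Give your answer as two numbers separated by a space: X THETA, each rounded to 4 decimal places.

Initial: x=7.0000 theta=-0.5000
After 1 (propagate distance d=40): x=-13.0000 theta=-0.5000
After 2 (thin lens f=37): x=-13.0000 theta=-11/74 (≈-0.1486)
Rounded to 4 decimal places: x = -13.0000, theta = -0.1486

Answer: -13.0000 -0.1486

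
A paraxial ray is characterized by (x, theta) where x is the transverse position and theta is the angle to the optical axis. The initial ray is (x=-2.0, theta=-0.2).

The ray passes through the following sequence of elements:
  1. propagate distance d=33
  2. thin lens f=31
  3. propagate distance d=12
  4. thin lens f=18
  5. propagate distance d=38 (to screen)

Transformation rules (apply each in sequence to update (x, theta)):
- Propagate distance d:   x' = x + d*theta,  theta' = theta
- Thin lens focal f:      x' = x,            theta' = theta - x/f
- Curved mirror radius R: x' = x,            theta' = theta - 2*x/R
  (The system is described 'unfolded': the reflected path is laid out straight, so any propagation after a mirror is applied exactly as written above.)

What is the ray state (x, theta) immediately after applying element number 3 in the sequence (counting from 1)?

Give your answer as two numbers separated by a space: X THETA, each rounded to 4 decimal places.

Initial: x=-2.0000 theta=-0.2000
After 1 (propagate distance d=33): x=-8.6000 theta=-0.2000
After 2 (thin lens f=31): x=-8.6000 theta=12/155 (≈0.0774)
After 3 (propagate distance d=12): x=-1189/155 (≈-7.6710) theta=12/155 (≈0.0774)
Rounded to 4 decimal places: x = -7.6710, theta = 0.0774

Answer: -7.6710 0.0774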